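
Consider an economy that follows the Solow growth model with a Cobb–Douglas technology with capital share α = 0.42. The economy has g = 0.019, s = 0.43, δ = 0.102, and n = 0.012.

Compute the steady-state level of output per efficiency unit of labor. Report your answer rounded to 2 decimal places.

y* = 2.34

At the steady state, Δk = 0, so s·k^α = (n + g + δ)·k.
Rearranging, k^(1−α) = s / (n + g + δ).
k^0.58 = 0.43 / (0.012 + 0.019 + 0.102) = 0.43 / 0.133 = 3.2331
k* = 3.2331^(1/0.58) ≈ 7.5623
y* = (k*)^α = 7.5623^0.42 ≈ 2.3390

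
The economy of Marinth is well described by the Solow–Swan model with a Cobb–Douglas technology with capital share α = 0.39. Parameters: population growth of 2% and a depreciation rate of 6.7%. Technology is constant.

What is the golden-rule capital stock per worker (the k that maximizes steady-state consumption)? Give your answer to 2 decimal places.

k_gold ≈ 11.70

The golden rule sets f'(k) = n + δ, i.e. α·k^(α−1) = n + δ.
So k^(1−α) = α / (n + δ) = 0.39 / 0.087 = 4.4828.
k_gold = 4.4828^(1/0.61) ≈ 11.6981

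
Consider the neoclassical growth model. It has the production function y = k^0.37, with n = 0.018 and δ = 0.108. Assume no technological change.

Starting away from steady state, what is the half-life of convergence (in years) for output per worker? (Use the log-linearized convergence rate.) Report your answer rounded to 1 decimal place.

about 8.7 years

Near the steady state the convergence rate is λ = (1 − α)(n + δ).
λ = (1 − 0.37) × 0.126 = 0.63 × 0.126 = 0.07938
Half-life = ln 2 / λ = 0.6931 / 0.07938 ≈ 8.73 years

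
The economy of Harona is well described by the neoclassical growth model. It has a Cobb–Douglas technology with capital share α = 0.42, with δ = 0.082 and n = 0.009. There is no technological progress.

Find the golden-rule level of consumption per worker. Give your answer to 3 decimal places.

c_gold ≈ 1.756

At the golden rule, f'(k) = n + δ, so α·k^(α−1) = n + δ and k_gold = (α/(n + δ))^(1/(1−α)).
k_gold = (0.42/0.091)^(1/0.58) = 4.6154^1.7241 ≈ 13.9689
c_gold = f(k_gold) − (n + δ)·k_gold = 3.0267 − 0.091×13.9689 ≈ 1.7555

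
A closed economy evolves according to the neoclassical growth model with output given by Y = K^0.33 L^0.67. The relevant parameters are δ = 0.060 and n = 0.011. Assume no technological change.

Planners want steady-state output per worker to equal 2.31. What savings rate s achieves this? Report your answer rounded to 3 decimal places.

s ≈ 0.389

In steady state, investment equals break-even investment: s·k^α = (n + δ)·k.
Since y* = [s/(n + δ)]^(α/(1−α)), we have s/(n + δ) = (y*)^((1−α)/α) = 2.31^2.0303 = 5.4732.
Therefore s = 5.4732 × (n + δ) = 5.4732 × 0.071 = 0.3886.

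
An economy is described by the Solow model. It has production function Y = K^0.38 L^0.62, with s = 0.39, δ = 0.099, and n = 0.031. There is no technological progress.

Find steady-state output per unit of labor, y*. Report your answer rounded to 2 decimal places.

At the steady state, Δk = 0, so s·k^α = (n + δ)·k.
Dividing both sides by k: k^(1−α) = s / (n + δ).
k^0.62 = 0.39 / (0.031 + 0.099) = 0.39 / 0.130 = 3.0000
k* = 3.0000^(1/0.62) ≈ 5.8823
y* = (k*)^α = 5.8823^0.38 ≈ 1.9608

y* ≈ 1.96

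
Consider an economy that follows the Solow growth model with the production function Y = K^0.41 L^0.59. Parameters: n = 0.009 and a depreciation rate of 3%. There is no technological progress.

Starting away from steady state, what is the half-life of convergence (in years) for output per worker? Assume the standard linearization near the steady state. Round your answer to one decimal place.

Near the steady state the convergence rate is λ = (1 − α)(n + δ).
λ = (1 − 0.41) × 0.039 = 0.59 × 0.039 = 0.02301
Half-life = ln 2 / λ = 0.6931 / 0.02301 ≈ 30.12 years

half-life ≈ 30.1 years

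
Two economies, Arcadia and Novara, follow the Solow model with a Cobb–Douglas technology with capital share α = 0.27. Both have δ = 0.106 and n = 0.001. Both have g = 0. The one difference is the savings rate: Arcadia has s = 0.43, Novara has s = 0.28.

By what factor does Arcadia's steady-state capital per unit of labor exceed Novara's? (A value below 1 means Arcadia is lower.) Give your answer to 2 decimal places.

Steady-state k* = [s/(n + δ)]^(1/(1−α)), so the ratio is [ (s_A/(n + δ)_A) / (s_N/(n + δ)_N) ]^1.3699.
s_A/(n + δ)_A = 0.43/0.107 = 4.0187; s_N/(n + δ)_N = 0.28/0.107 = 2.6168.
Ratio = (4.0187/2.6168)^1.3699 = 1.5357^1.3699 ≈ 1.7998

ratio ≈ 1.80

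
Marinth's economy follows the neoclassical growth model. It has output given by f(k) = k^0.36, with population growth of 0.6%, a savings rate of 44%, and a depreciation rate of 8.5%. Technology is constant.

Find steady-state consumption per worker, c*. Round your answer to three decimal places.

In steady state, investment equals break-even investment: s·k^α = (n + δ)·k.
Dividing both sides by k: k^(1−α) = s / (n + δ).
k^0.64 = 0.44 / (0.006 + 0.085) = 0.44 / 0.091 = 4.8352
k* = 4.8352^(1/0.64) ≈ 11.7327
y* = (k*)^α = 11.7327^0.36 ≈ 2.4265
c* = (1 − s)·y* = (1 − 0.44) × 2.4265 ≈ 1.3588

c* = 1.359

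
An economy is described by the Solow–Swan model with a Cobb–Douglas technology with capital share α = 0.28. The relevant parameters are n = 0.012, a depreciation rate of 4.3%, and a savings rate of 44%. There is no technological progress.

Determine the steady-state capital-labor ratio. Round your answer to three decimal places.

k* ≈ 17.959

In steady state, investment equals break-even investment: s·k^α = (n + δ)·k.
Rearranging, k^(1−α) = s / (n + δ).
k^0.72 = 0.44 / (0.012 + 0.043) = 0.44 / 0.055 = 8.0000
k* = 8.0000^(1/0.72) ≈ 17.9594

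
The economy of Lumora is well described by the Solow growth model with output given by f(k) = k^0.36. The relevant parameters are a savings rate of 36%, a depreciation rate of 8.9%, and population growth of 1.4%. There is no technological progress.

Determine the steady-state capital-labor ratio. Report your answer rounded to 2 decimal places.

k* ≈ 7.07

At the steady state, Δk = 0, so s·k^α = (n + δ)·k.
Rearranging, k^(1−α) = s / (n + δ).
k^0.64 = 0.36 / (0.014 + 0.089) = 0.36 / 0.103 = 3.4951
k* = 3.4951^(1/0.64) ≈ 7.0657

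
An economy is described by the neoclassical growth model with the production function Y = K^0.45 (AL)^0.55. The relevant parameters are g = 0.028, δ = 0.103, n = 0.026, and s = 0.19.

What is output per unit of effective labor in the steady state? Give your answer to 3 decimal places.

In steady state, investment equals break-even investment: s·k^α = (n + g + δ)·k.
Dividing both sides by k: k^(1−α) = s / (n + g + δ).
k^0.55 = 0.19 / (0.026 + 0.028 + 0.103) = 0.19 / 0.157 = 1.2102
k* = 1.2102^(1/0.55) ≈ 1.4147
y* = (k*)^α = 1.4147^0.45 ≈ 1.1690

y* ≈ 1.169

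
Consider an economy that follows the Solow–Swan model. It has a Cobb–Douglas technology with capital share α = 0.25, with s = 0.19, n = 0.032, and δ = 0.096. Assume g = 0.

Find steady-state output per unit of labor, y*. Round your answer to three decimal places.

y* ≈ 1.141

At the steady state, Δk = 0, so s·k^α = (n + δ)·k.
Dividing both sides by k: k^(1−α) = s / (n + δ).
k^0.75 = 0.19 / (0.032 + 0.096) = 0.19 / 0.128 = 1.4844
k* = 1.4844^(1/0.75) ≈ 1.6933
y* = (k*)^α = 1.6933^0.25 ≈ 1.1407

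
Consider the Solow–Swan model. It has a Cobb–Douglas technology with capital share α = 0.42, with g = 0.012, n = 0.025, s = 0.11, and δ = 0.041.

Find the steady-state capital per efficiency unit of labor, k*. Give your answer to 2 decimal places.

k* ≈ 1.81

At the steady state, Δk = 0, so s·k^α = (n + g + δ)·k.
Rearranging, k^(1−α) = s / (n + g + δ).
k^0.58 = 0.11 / (0.025 + 0.012 + 0.041) = 0.11 / 0.078 = 1.4103
k* = 1.4103^(1/0.58) ≈ 1.8090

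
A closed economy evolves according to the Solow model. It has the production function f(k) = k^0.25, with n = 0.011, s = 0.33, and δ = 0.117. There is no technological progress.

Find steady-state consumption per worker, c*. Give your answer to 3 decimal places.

c* = 0.919

In steady state, investment equals break-even investment: s·k^α = (n + δ)·k.
Rearranging, k^(1−α) = s / (n + δ).
k^0.75 = 0.33 / (0.011 + 0.117) = 0.33 / 0.128 = 2.5781
k* = 2.5781^(1/0.75) ≈ 3.5351
y* = (k*)^α = 3.5351^0.25 ≈ 1.3712
c* = (1 − s)·y* = (1 − 0.33) × 1.3712 ≈ 0.9187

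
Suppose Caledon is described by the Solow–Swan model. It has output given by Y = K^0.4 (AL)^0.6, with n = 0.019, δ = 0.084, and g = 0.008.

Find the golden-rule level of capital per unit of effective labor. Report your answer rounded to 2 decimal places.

The golden rule sets f'(k) = n + g + δ, i.e. α·k^(α−1) = n + g + δ.
So k^(1−α) = α / (n + g + δ) = 0.4 / 0.111 = 3.6036.
k_gold = 3.6036^(1/0.6) ≈ 8.4702

k_gold ≈ 8.47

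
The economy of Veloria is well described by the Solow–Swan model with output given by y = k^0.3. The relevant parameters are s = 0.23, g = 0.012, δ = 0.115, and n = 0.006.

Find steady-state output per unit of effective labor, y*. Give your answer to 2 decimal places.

In steady state, investment equals break-even investment: s·k^α = (n + g + δ)·k.
Dividing both sides by k: k^(1−α) = s / (n + g + δ).
k^0.7 = 0.23 / (0.006 + 0.012 + 0.115) = 0.23 / 0.133 = 1.7293
k* = 1.7293^(1/0.7) ≈ 2.1868
y* = (k*)^α = 2.1868^0.3 ≈ 1.2646

y* ≈ 1.26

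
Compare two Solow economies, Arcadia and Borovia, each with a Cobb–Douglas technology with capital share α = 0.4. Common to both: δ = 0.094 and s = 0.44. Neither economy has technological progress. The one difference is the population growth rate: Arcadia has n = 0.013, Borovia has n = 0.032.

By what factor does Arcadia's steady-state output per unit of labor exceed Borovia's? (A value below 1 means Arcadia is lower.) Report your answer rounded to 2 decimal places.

ratio ≈ 1.12

Steady-state y* = [s/(n + δ)]^(α/(1−α)), so the ratio is [ (s_A/(n + δ)_A) / (s_B/(n + δ)_B) ]^0.6667.
s_A/(n + δ)_A = 0.44/0.107 = 4.1121; s_B/(n + δ)_B = 0.44/0.126 = 3.4921.
Ratio = (4.1121/3.4921)^0.6667 = 1.1775^0.6667 ≈ 1.1151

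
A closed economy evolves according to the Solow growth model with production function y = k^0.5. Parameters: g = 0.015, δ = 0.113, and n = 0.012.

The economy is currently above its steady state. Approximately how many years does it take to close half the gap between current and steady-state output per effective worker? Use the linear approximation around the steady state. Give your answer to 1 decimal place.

Near the steady state the convergence rate is λ = (1 − α)(n + g + δ).
λ = (1 − 0.5) × 0.140 = 0.5 × 0.140 = 0.0700
Half-life = ln 2 / λ = 0.6931 / 0.0700 ≈ 9.90 years

about 9.9 years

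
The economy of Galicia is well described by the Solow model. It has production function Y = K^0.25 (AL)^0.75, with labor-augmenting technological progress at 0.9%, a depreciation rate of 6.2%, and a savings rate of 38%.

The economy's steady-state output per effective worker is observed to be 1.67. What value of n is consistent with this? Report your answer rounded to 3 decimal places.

n ≈ 0.011

In steady state, investment equals break-even investment: s·k^α = (n + g + δ)·k.
Since y* = [s/(n + g + δ)]^(α/(1−α)), we have s/(n + g + δ) = (y*)^((1−α)/α) = 1.67^3 = 4.6575.
Therefore n + g + δ = s / 4.6575 = 0.38 / 4.6575 = 0.0816, so n = 0.0816 − 0.071 = 0.0106.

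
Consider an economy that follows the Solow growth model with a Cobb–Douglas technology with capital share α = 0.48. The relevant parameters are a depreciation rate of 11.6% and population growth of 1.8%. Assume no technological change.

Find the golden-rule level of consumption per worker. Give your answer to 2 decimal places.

c_gold ≈ 1.69

At the golden rule, f'(k) = n + δ, so α·k^(α−1) = n + δ and k_gold = (α/(n + δ))^(1/(1−α)).
k_gold = (0.48/0.134)^(1/0.52) = 3.5821^1.9231 ≈ 11.6322
c_gold = f(k_gold) − (n + δ)·k_gold = 3.2473 − 0.134×11.6322 ≈ 1.6886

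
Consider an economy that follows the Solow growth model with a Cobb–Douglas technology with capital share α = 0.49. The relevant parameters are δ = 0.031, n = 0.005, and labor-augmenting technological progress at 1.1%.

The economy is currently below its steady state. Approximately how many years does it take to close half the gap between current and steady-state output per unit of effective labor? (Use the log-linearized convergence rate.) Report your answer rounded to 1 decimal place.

Near the steady state the convergence rate is λ = (1 − α)(n + g + δ).
λ = (1 − 0.49) × 0.047 = 0.51 × 0.047 = 0.02397
Half-life = ln 2 / λ = 0.6931 / 0.02397 ≈ 28.92 years

about 28.9 years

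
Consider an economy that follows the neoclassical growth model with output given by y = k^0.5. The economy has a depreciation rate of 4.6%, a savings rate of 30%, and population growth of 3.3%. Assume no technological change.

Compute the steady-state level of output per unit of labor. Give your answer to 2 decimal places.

At the steady state, Δk = 0, so s·k^α = (n + δ)·k.
Dividing both sides by k: k^(1−α) = s / (n + δ).
k^0.5 = 0.30 / (0.033 + 0.046) = 0.30 / 0.079 = 3.7975
k* = 3.7975^(1/0.5) ≈ 14.4210
y* = (k*)^α = 14.4210^0.5 ≈ 3.7975

y* ≈ 3.80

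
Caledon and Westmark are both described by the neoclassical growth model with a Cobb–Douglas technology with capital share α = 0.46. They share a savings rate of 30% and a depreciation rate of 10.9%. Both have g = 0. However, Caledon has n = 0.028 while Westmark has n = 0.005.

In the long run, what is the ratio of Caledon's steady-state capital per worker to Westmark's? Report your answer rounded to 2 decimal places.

k*_C / k*_W ≈ 0.71

Steady-state k* = [s/(n + δ)]^(1/(1−α)), so the ratio is [ (s_C/(n + δ)_C) / (s_W/(n + δ)_W) ]^1.8519.
s_C/(n + δ)_C = 0.30/0.137 = 2.1898; s_W/(n + δ)_W = 0.30/0.114 = 2.6316.
Ratio = (2.1898/2.6316)^1.8519 = 0.8321^1.8519 ≈ 0.7115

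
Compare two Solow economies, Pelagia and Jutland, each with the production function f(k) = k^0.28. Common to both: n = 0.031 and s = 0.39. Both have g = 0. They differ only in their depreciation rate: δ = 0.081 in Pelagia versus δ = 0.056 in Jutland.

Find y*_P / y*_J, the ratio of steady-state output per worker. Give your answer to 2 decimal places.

ratio ≈ 0.91

Steady-state y* = [s/(n + δ)]^(α/(1−α)), so the ratio is [ (s_P/(n + δ)_P) / (s_J/(n + δ)_J) ]^0.3889.
s_P/(n + δ)_P = 0.39/0.112 = 3.4821; s_J/(n + δ)_J = 0.39/0.087 = 4.4828.
Ratio = (3.4821/4.4828)^0.3889 = 0.7768^0.3889 ≈ 0.9064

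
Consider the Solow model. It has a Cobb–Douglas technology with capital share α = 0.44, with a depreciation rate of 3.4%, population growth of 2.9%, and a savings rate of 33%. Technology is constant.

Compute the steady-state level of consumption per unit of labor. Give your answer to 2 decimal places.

In steady state, investment equals break-even investment: s·k^α = (n + δ)·k.
Dividing both sides by k: k^(1−α) = s / (n + δ).
k^0.56 = 0.33 / (0.029 + 0.034) = 0.33 / 0.063 = 5.2381
k* = 5.2381^(1/0.56) ≈ 19.2415
y* = (k*)^α = 19.2415^0.44 ≈ 3.6734
c* = (1 − s)·y* = (1 − 0.33) × 3.6734 ≈ 2.4612

c* = 2.46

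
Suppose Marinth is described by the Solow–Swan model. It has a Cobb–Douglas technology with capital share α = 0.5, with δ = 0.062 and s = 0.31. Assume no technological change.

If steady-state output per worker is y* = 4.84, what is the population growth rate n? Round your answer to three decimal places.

n ≈ 0.002

At the steady state, Δk = 0, so s·k^α = (n + δ)·k.
Since y* = [s/(n + δ)]^(α/(1−α)), we have s/(n + δ) = (y*)^((1−α)/α) = 4.84^1 = 4.8400.
Therefore n + δ = s / 4.8400 = 0.31 / 4.8400 = 0.0640, so n = 0.0640 − 0.062 = 0.0020.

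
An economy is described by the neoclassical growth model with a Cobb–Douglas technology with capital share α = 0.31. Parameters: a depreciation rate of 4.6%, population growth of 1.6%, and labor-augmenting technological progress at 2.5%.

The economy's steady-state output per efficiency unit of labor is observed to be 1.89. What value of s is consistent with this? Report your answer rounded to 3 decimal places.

At the steady state, Δk = 0, so s·k^α = (n + g + δ)·k.
Since y* = [s/(n + g + δ)]^(α/(1−α)), we have s/(n + g + δ) = (y*)^((1−α)/α) = 1.89^2.2258 = 4.1243.
Therefore s = 4.1243 × (n + g + δ) = 4.1243 × 0.087 = 0.3588.

s ≈ 0.359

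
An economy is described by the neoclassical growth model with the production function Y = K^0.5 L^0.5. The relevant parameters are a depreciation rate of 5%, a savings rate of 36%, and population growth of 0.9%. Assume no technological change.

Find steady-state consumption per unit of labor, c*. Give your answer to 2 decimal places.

Steady state requires s·f(k) = (n + δ)·k, i.e. s·k^α = (n + δ)·k.
Rearranging, k^(1−α) = s / (n + δ).
k^0.5 = 0.36 / (0.009 + 0.050) = 0.36 / 0.059 = 6.1017
k* = 6.1017^(1/0.5) ≈ 37.2307
y* = (k*)^α = 37.2307^0.5 ≈ 6.1017
c* = (1 − s)·y* = (1 − 0.36) × 6.1017 ≈ 3.9051

c* ≈ 3.91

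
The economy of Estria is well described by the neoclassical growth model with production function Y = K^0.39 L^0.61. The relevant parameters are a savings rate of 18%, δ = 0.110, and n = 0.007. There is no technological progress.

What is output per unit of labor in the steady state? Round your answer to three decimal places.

At the steady state, Δk = 0, so s·k^α = (n + δ)·k.
Rearranging, k^(1−α) = s / (n + δ).
k^0.61 = 0.18 / (0.007 + 0.110) = 0.18 / 0.117 = 1.5385
k* = 1.5385^(1/0.61) ≈ 2.0264
y* = (k*)^α = 2.0264^0.39 ≈ 1.3171

y* ≈ 1.317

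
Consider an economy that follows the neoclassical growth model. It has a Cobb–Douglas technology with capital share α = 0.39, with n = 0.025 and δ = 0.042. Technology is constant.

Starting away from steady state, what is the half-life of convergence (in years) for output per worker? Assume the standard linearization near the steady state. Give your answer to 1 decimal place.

Near the steady state the convergence rate is λ = (1 − α)(n + δ).
λ = (1 − 0.39) × 0.067 = 0.61 × 0.067 = 0.04087
Half-life = ln 2 / λ = 0.6931 / 0.04087 ≈ 16.96 years

half-life ≈ 17.0 years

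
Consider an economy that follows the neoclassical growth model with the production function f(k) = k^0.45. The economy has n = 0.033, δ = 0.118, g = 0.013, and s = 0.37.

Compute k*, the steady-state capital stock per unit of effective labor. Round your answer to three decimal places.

k* = 4.390

At the steady state, Δk = 0, so s·k^α = (n + g + δ)·k.
Rearranging, k^(1−α) = s / (n + g + δ).
k^0.55 = 0.37 / (0.033 + 0.013 + 0.118) = 0.37 / 0.164 = 2.2561
k* = 2.2561^(1/0.55) ≈ 4.3901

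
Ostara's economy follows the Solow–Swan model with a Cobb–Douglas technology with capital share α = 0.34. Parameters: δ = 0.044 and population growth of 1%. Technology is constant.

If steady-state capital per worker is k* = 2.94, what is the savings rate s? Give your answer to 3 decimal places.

s ≈ 0.110

At the steady state, Δk = 0, so s·k^α = (n + δ)·k.
So s / (n + δ) = (k*)^(1−α) = 2.94^0.66 = 2.0376.
Therefore s = 2.0376 × (n + δ) = 2.0376 × 0.054 = 0.1100.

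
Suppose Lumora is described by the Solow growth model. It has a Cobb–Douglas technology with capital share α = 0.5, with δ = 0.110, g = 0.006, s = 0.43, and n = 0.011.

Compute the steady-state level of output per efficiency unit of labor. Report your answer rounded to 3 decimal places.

In steady state, investment equals break-even investment: s·k^α = (n + g + δ)·k.
Dividing both sides by k: k^(1−α) = s / (n + g + δ).
k^0.5 = 0.43 / (0.011 + 0.006 + 0.110) = 0.43 / 0.127 = 3.3858
k* = 3.3858^(1/0.5) ≈ 11.4636
y* = (k*)^α = 11.4636^0.5 ≈ 3.3858

y* ≈ 3.386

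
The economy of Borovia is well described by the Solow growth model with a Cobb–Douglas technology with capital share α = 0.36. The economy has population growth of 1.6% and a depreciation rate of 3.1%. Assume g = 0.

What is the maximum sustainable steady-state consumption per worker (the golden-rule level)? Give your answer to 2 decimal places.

At the golden rule, f'(k) = n + δ, so α·k^(α−1) = n + δ and k_gold = (α/(n + δ))^(1/(1−α)).
k_gold = (0.36/0.047)^(1/0.64) = 7.6596^1.5625 ≈ 24.0753
c_gold = f(k_gold) − (n + δ)·k_gold = 3.1432 − 0.047×24.0753 ≈ 2.0117

c_gold ≈ 2.01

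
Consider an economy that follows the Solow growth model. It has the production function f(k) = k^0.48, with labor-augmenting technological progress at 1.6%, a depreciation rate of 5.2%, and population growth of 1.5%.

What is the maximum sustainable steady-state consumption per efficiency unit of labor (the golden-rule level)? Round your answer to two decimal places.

c_gold ≈ 2.63

At the golden rule, f'(k) = n + g + δ, so α·k^(α−1) = n + g + δ and k_gold = (α/(n + g + δ))^(1/(1−α)).
k_gold = (0.48/0.083)^(1/0.52) = 5.7831^1.9231 ≈ 29.2221
c_gold = f(k_gold) − (n + g + δ)·k_gold = 5.0529 − 0.083×29.2221 ≈ 2.6275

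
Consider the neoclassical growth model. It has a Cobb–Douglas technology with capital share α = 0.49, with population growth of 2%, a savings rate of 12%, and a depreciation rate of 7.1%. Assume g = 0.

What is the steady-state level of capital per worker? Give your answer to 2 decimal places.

In steady state, investment equals break-even investment: s·k^α = (n + δ)·k.
Rearranging, k^(1−α) = s / (n + δ).
k^0.51 = 0.12 / (0.020 + 0.071) = 0.12 / 0.091 = 1.3187
k* = 1.3187^(1/0.51) ≈ 1.7202

k* = 1.72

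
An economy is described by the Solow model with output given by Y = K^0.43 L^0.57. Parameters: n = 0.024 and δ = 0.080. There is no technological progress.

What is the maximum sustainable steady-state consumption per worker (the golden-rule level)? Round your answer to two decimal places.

At the golden rule, f'(k) = n + δ, so α·k^(α−1) = n + δ and k_gold = (α/(n + δ))^(1/(1−α)).
k_gold = (0.43/0.104)^(1/0.57) = 4.1346^1.7544 ≈ 12.0634
c_gold = f(k_gold) − (n + δ)·k_gold = 2.9176 − 0.104×12.0634 ≈ 1.6630

c_gold ≈ 1.66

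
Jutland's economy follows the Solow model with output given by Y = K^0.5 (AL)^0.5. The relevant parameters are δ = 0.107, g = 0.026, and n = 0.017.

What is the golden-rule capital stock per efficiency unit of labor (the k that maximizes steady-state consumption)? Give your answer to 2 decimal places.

k_gold ≈ 11.11

The golden rule sets f'(k) = n + g + δ, i.e. α·k^(α−1) = n + g + δ.
So k^(1−α) = α / (n + g + δ) = 0.5 / 0.150 = 3.3333.
k_gold = 3.3333^(1/0.5) ≈ 11.1109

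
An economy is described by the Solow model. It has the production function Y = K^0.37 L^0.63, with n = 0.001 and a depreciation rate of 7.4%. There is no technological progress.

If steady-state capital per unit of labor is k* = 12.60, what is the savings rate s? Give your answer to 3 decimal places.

s ≈ 0.370

At the steady state, Δk = 0, so s·k^α = (n + δ)·k.
So s / (n + δ) = (k*)^(1−α) = 12.60^0.63 = 4.9344.
Therefore s = 4.9344 × (n + δ) = 4.9344 × 0.075 = 0.3701.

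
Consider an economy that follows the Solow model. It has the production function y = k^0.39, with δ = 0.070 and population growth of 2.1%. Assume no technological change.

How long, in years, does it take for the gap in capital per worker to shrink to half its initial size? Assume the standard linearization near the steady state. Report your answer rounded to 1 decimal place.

about 12.5 years

Near the steady state the convergence rate is λ = (1 − α)(n + δ).
λ = (1 − 0.39) × 0.091 = 0.61 × 0.091 = 0.05551
Half-life = ln 2 / λ = 0.6931 / 0.05551 ≈ 12.49 years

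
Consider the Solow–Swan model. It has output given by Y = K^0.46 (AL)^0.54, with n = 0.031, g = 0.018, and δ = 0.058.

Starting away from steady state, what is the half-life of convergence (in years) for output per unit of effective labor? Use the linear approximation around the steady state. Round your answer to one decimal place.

t_½ ≈ 12.0 years

Near the steady state the convergence rate is λ = (1 − α)(n + g + δ).
λ = (1 − 0.46) × 0.107 = 0.54 × 0.107 = 0.05778
Half-life = ln 2 / λ = 0.6931 / 0.05778 ≈ 12.00 years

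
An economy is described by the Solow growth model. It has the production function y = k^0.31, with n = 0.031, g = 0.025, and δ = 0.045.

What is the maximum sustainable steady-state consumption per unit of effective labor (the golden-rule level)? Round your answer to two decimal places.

c_gold ≈ 1.14

At the golden rule, f'(k) = n + g + δ, so α·k^(α−1) = n + g + δ and k_gold = (α/(n + g + δ))^(1/(1−α)).
k_gold = (0.31/0.101)^(1/0.69) = 3.0693^1.4493 ≈ 5.0800
c_gold = f(k_gold) − (n + g + δ)·k_gold = 1.6551 − 0.101×5.0800 ≈ 1.1420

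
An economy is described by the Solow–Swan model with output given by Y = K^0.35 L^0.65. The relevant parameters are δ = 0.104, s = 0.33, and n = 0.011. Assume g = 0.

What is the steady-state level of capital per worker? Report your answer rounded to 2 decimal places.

At the steady state, Δk = 0, so s·k^α = (n + δ)·k.
Dividing both sides by k: k^(1−α) = s / (n + δ).
k^0.65 = 0.33 / (0.011 + 0.104) = 0.33 / 0.115 = 2.8696
k* = 2.8696^(1/0.65) ≈ 5.0622

k* ≈ 5.06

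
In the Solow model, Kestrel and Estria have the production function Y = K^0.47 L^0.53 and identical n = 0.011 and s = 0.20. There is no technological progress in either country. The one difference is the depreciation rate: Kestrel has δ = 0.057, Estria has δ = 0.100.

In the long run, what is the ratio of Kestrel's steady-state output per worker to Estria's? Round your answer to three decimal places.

ratio ≈ 1.544

Steady-state y* = [s/(n + δ)]^(α/(1−α)), so the ratio is [ (s_K/(n + δ)_K) / (s_E/(n + δ)_E) ]^0.8868.
s_K/(n + δ)_K = 0.20/0.068 = 2.9412; s_E/(n + δ)_E = 0.20/0.111 = 1.8018.
Ratio = (2.9412/1.8018)^0.8868 = 1.6324^0.8868 ≈ 1.5443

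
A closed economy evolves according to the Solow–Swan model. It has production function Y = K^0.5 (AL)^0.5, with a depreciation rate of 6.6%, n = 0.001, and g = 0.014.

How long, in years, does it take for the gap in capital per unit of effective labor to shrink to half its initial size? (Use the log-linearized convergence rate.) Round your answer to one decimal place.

Near the steady state the convergence rate is λ = (1 − α)(n + g + δ).
λ = (1 − 0.5) × 0.081 = 0.5 × 0.081 = 0.0405
Half-life = ln 2 / λ = 0.6931 / 0.0405 ≈ 17.11 years

half-life ≈ 17.1 years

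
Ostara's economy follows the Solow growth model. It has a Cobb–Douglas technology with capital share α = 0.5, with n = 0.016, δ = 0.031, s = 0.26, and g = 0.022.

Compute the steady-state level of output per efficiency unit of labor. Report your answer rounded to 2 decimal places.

y* = 3.77

At the steady state, Δk = 0, so s·k^α = (n + g + δ)·k.
Rearranging, k^(1−α) = s / (n + g + δ).
k^0.5 = 0.26 / (0.016 + 0.022 + 0.031) = 0.26 / 0.069 = 3.7681
k* = 3.7681^(1/0.5) ≈ 14.1986
y* = (k*)^α = 14.1986^0.5 ≈ 3.7681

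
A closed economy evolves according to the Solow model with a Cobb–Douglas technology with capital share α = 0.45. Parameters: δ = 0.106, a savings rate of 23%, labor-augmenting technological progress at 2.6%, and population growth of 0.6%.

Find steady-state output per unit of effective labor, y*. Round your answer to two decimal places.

At the steady state, Δk = 0, so s·k^α = (n + g + δ)·k.
Dividing both sides by k: k^(1−α) = s / (n + g + δ).
k^0.55 = 0.23 / (0.006 + 0.026 + 0.106) = 0.23 / 0.138 = 1.6667
k* = 1.6667^(1/0.55) ≈ 2.5315
y* = (k*)^α = 2.5315^0.45 ≈ 1.5189

y* ≈ 1.52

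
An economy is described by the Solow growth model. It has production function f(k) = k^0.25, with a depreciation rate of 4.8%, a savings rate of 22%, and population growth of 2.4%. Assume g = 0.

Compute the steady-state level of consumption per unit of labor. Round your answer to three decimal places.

In steady state, investment equals break-even investment: s·k^α = (n + δ)·k.
Dividing both sides by k: k^(1−α) = s / (n + δ).
k^0.75 = 0.22 / (0.024 + 0.048) = 0.22 / 0.072 = 3.0556
k* = 3.0556^(1/0.75) ≈ 4.4340
y* = (k*)^α = 4.4340^0.25 ≈ 1.4511
c* = (1 − s)·y* = (1 − 0.22) × 1.4511 ≈ 1.1319

c* = 1.132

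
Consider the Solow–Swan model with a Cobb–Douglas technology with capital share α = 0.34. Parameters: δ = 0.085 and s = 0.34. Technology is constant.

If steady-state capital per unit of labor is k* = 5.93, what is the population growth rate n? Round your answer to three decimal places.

n ≈ 0.020

Steady state requires s·f(k) = (n + δ)·k, i.e. s·k^α = (n + δ)·k.
So s / (n + δ) = (k*)^(1−α) = 5.93^0.66 = 3.2375.
Therefore n + δ = s / 3.2375 = 0.34 / 3.2375 = 0.1050, so n = 0.1050 − 0.085 = 0.0200.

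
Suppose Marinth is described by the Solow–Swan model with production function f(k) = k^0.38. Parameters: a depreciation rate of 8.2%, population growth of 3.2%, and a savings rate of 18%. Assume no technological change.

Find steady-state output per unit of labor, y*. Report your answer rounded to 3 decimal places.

At the steady state, Δk = 0, so s·k^α = (n + δ)·k.
Rearranging, k^(1−α) = s / (n + δ).
k^0.62 = 0.18 / (0.032 + 0.082) = 0.18 / 0.114 = 1.5789
k* = 1.5789^(1/0.62) ≈ 2.0889
y* = (k*)^α = 2.0889^0.38 ≈ 1.3230

y* ≈ 1.323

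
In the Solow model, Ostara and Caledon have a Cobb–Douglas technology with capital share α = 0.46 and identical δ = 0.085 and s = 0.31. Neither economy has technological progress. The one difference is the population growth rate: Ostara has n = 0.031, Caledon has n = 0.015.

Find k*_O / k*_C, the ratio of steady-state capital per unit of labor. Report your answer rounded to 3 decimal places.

Steady-state k* = [s/(n + δ)]^(1/(1−α)), so the ratio is [ (s_O/(n + δ)_O) / (s_C/(n + δ)_C) ]^1.8519.
s_O/(n + δ)_O = 0.31/0.116 = 2.6724; s_C/(n + δ)_C = 0.31/0.100 = 3.1000.
Ratio = (2.6724/3.1000)^1.8519 = 0.8621^1.8519 ≈ 0.7597

ratio ≈ 0.760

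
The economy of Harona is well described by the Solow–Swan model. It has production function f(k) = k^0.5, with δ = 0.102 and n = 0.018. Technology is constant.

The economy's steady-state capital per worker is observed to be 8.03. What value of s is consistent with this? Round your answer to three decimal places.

Steady state requires s·f(k) = (n + δ)·k, i.e. s·k^α = (n + δ)·k.
So s / (n + δ) = (k*)^(1−α) = 8.03^0.5 = 2.8337.
Therefore s = 2.8337 × (n + δ) = 2.8337 × 0.120 = 0.3400.

s ≈ 0.340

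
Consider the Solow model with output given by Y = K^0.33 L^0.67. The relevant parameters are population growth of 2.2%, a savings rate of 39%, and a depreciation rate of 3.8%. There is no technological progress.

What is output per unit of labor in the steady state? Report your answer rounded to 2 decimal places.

y* ≈ 2.51

At the steady state, Δk = 0, so s·k^α = (n + δ)·k.
Rearranging, k^(1−α) = s / (n + δ).
k^0.67 = 0.39 / (0.022 + 0.038) = 0.39 / 0.060 = 6.5000
k* = 6.5000^(1/0.67) ≈ 16.3419
y* = (k*)^α = 16.3419^0.33 ≈ 2.5141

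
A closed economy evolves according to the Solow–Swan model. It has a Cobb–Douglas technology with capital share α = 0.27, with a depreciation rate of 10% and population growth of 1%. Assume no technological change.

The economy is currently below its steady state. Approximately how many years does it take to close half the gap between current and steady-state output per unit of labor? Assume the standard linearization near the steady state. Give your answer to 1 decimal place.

Near the steady state the convergence rate is λ = (1 − α)(n + δ).
λ = (1 − 0.27) × 0.110 = 0.73 × 0.110 = 0.0803
Half-life = ln 2 / λ = 0.6931 / 0.0803 ≈ 8.63 years

half-life ≈ 8.6 years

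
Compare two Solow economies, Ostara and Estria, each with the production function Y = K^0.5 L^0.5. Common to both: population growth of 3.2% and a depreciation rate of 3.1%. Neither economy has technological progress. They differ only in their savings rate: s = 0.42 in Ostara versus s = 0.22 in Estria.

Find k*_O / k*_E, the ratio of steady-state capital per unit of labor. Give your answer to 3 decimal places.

Steady-state k* = [s/(n + δ)]^(1/(1−α)), so the ratio is [ (s_O/(n + δ)_O) / (s_E/(n + δ)_E) ]^2.
s_O/(n + δ)_O = 0.42/0.063 = 6.6667; s_E/(n + δ)_E = 0.22/0.063 = 3.4921.
Ratio = (6.6667/3.4921)^2 = 1.9091^2 ≈ 3.6447

ratio ≈ 3.645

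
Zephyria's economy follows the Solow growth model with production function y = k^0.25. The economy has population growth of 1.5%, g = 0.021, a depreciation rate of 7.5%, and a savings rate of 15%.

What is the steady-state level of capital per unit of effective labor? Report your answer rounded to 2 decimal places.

k* = 1.49

In steady state, investment equals break-even investment: s·k^α = (n + g + δ)·k.
Dividing both sides by k: k^(1−α) = s / (n + g + δ).
k^0.75 = 0.15 / (0.015 + 0.021 + 0.075) = 0.15 / 0.111 = 1.3514
k* = 1.3514^(1/0.75) ≈ 1.4941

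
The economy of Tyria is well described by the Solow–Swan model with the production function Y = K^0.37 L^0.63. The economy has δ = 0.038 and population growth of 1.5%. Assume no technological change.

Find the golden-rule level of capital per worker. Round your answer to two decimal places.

The golden rule sets f'(k) = n + δ, i.e. α·k^(α−1) = n + δ.
So k^(1−α) = α / (n + δ) = 0.37 / 0.053 = 6.9811.
k_gold = 6.9811^(1/0.63) ≈ 21.8555

k_gold ≈ 21.86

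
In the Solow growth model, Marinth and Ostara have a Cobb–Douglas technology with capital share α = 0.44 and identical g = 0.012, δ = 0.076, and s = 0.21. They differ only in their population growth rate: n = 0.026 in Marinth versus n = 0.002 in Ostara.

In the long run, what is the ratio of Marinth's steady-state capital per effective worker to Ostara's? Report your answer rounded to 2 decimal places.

Steady-state k* = [s/(n + g + δ)]^(1/(1−α)), so the ratio is [ (s_M/(n + g + δ)_M) / (s_O/(n + g + δ)_O) ]^1.7857.
s_M/(n + g + δ)_M = 0.21/0.114 = 1.8421; s_O/(n + g + δ)_O = 0.21/0.090 = 2.3333.
Ratio = (1.8421/2.3333)^1.7857 = 0.7895^1.7857 ≈ 0.6557

ratio ≈ 0.66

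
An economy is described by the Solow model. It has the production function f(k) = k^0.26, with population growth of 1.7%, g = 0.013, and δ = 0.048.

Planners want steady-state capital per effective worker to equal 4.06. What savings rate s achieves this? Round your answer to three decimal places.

Steady state requires s·f(k) = (n + g + δ)·k, i.e. s·k^α = (n + g + δ)·k.
So s / (n + g + δ) = (k*)^(1−α) = 4.06^0.74 = 2.8204.
Therefore s = 2.8204 × (n + g + δ) = 2.8204 × 0.078 = 0.2200.

s ≈ 0.220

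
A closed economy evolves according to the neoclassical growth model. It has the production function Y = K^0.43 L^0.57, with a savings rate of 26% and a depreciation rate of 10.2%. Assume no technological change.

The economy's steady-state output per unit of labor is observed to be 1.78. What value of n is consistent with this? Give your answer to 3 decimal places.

n ≈ 0.019

In steady state, investment equals break-even investment: s·k^α = (n + δ)·k.
Since y* = [s/(n + δ)]^(α/(1−α)), we have s/(n + δ) = (y*)^((1−α)/α) = 1.78^1.3256 = 2.1476.
Therefore n + δ = s / 2.1476 = 0.26 / 2.1476 = 0.1211, so n = 0.1211 − 0.102 = 0.0191.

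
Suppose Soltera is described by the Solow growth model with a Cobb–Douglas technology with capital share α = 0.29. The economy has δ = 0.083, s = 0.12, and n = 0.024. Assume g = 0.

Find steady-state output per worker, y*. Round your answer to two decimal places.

In steady state, investment equals break-even investment: s·k^α = (n + δ)·k.
Dividing both sides by k: k^(1−α) = s / (n + δ).
k^0.71 = 0.12 / (0.024 + 0.083) = 0.12 / 0.107 = 1.1215
k* = 1.1215^(1/0.71) ≈ 1.1753
y* = (k*)^α = 1.1753^0.29 ≈ 1.0480

y* ≈ 1.05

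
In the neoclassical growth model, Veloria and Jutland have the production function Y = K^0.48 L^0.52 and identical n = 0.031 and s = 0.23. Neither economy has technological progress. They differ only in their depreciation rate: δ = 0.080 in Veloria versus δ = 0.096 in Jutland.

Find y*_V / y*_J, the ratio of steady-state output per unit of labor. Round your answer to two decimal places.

Steady-state y* = [s/(n + δ)]^(α/(1−α)), so the ratio is [ (s_V/(n + δ)_V) / (s_J/(n + δ)_J) ]^0.9231.
s_V/(n + δ)_V = 0.23/0.111 = 2.0721; s_J/(n + δ)_J = 0.23/0.127 = 1.8110.
Ratio = (2.0721/1.8110)^0.9231 = 1.1442^0.9231 ≈ 1.1324

y*_V / y*_J ≈ 1.13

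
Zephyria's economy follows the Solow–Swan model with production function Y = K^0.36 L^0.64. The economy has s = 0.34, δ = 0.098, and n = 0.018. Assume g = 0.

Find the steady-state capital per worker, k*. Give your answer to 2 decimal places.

In steady state, investment equals break-even investment: s·k^α = (n + δ)·k.
Rearranging, k^(1−α) = s / (n + δ).
k^0.64 = 0.34 / (0.018 + 0.098) = 0.34 / 0.116 = 2.9310
k* = 2.9310^(1/0.64) ≈ 5.3668

k* = 5.37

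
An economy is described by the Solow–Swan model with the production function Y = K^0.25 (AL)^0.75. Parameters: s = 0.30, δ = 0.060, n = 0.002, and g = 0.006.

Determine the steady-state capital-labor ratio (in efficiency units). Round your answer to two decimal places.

Steady state requires s·f(k) = (n + g + δ)·k, i.e. s·k^α = (n + g + δ)·k.
Rearranging, k^(1−α) = s / (n + g + δ).
k^0.75 = 0.30 / (0.002 + 0.006 + 0.060) = 0.30 / 0.068 = 4.4118
k* = 4.4118^(1/0.75) ≈ 7.2358

k* = 7.24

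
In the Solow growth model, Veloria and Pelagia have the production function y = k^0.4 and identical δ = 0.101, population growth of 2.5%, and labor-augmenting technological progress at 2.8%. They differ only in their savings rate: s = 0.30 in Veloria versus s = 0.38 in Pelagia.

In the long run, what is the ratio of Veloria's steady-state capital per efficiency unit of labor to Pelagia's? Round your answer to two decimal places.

Steady-state k* = [s/(n + g + δ)]^(1/(1−α)), so the ratio is [ (s_V/(n + g + δ)_V) / (s_P/(n + g + δ)_P) ]^1.6667.
s_V/(n + g + δ)_V = 0.30/0.154 = 1.9481; s_P/(n + g + δ)_P = 0.38/0.154 = 2.4675.
Ratio = (1.9481/2.4675)^1.6667 = 0.7895^1.6667 ≈ 0.6744

k*_V / k*_P ≈ 0.67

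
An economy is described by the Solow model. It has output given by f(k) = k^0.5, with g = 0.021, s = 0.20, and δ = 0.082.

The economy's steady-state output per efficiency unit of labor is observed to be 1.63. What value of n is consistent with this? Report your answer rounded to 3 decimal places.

n ≈ 0.020

At the steady state, Δk = 0, so s·k^α = (n + g + δ)·k.
Since y* = [s/(n + g + δ)]^(α/(1−α)), we have s/(n + g + δ) = (y*)^((1−α)/α) = 1.63^1 = 1.6300.
Therefore n + g + δ = s / 1.6300 = 0.20 / 1.6300 = 0.1227, so n = 0.1227 − 0.103 = 0.0197.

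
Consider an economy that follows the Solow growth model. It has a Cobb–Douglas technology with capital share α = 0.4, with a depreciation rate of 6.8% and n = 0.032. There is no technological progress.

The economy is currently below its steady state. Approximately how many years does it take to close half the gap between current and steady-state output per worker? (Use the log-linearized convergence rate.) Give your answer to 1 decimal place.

t_½ ≈ 11.6 years

Near the steady state the convergence rate is λ = (1 − α)(n + δ).
λ = (1 − 0.4) × 0.100 = 0.6 × 0.100 = 0.0600
Half-life = ln 2 / λ = 0.6931 / 0.0600 ≈ 11.55 years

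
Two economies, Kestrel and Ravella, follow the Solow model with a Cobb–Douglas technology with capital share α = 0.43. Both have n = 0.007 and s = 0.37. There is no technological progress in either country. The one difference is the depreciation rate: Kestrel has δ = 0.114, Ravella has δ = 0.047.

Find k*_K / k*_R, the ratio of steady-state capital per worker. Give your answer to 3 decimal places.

k*_K / k*_R ≈ 0.243

Steady-state k* = [s/(n + δ)]^(1/(1−α)), so the ratio is [ (s_K/(n + δ)_K) / (s_R/(n + δ)_R) ]^1.7544.
s_K/(n + δ)_K = 0.37/0.121 = 3.0579; s_R/(n + δ)_R = 0.37/0.054 = 6.8519.
Ratio = (3.0579/6.8519)^1.7544 = 0.4463^1.7544 ≈ 0.2428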